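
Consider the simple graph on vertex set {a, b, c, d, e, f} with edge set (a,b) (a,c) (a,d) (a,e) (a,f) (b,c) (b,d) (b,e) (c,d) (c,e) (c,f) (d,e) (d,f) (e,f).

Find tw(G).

4

A width-4 tree decomposition is:
Bags: B1 = {a, b, c, d, e}  B2 = {a, c, d, e, f}
Tree: B1–B2
Every bag has size at most 5, so the width is 5 − 1 = 4 and tw(G) ≤ 4. Conversely, {a, c, d, e, f} is a clique of size 5, and the vertices of any clique must share a bag in every tree decomposition; so some bag has ≥ 5 vertices and tw(G) ≥ 4. The upper and lower bounds meet at 4, so that is the treewidth.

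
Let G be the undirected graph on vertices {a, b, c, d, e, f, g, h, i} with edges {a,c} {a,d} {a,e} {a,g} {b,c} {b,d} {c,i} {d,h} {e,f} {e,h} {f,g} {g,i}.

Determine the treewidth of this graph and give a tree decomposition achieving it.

The largest bag has 4 vertices, giving width 3; this decomposition certifies tw(G) ≤ 3. For the lower bound: the 4 vertex sets {f,g,i}, {c}, {a}, {b,d,e,h} are disjoint, each induces a connected subgraph, and every pair is joined by at least one edge of G. Contracting each set to a single vertex therefore yields K_{4} as a minor, and since treewidth is minor-monotone, tw(G) ≥ tw(K_{4}) = 3. The upper and lower bounds meet at 3, so that is the treewidth.

Treewidth 3.
One optimal decomposition is:
Bags: B1 = {c, f, g, i}  B2 = {a, c, f, g}  B3 = {a, c, e, f}  B4 = {a, b, c, e}  B5 = {a, b, d, e}  B6 = {b, d, e, h}
Tree: B1–B2, B2–B3, B3–B4, B4–B5, B5–B6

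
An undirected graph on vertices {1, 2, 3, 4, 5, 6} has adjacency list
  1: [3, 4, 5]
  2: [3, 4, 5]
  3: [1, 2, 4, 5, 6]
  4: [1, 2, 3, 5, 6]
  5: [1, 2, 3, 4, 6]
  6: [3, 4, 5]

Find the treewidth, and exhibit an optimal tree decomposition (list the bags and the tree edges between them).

Treewidth 3.
Bags: B1 = {3, 4, 5, 6}  B2 = {2, 3, 4, 5}  B3 = {1, 3, 4, 5}
Tree: B1–B2, B1–B3

Each bag holds 4 vertices, so the decomposition has width 3, which upper-bounds the treewidth. Conversely, {1, 3, 4, 5} is a clique of size 4, and the vertices of any clique must share a bag in every tree decomposition; so some bag has ≥ 4 vertices and tw(G) ≥ 3. Therefore the treewidth is 3.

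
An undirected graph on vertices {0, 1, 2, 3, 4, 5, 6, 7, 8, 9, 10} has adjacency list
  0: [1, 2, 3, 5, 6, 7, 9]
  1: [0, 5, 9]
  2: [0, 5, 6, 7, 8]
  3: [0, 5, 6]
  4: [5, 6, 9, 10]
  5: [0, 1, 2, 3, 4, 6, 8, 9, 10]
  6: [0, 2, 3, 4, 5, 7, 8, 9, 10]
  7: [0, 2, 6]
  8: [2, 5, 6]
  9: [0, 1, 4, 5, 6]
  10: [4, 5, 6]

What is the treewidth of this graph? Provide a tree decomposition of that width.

Treewidth 3.
Bags: B1 = {0, 5, 6, 9}  B2 = {0, 2, 5, 6}  B3 = {2, 5, 6, 8}  B4 = {4, 5, 6, 9}  B5 = {0, 1, 5, 9}  B6 = {0, 2, 6, 7}  B7 = {4, 5, 6, 10}  B8 = {0, 3, 5, 6}
Tree: B1–B2, B2–B3, B1–B4, B1–B5, B2–B6, B4–B7, B2–B8

Every bag has size at most 4, so the width is 4 − 1 = 3 and tw(G) ≤ 3. For the lower bound, the 4 vertices {0, 1, 5, 9} are pairwise adjacent, and any tree decomposition puts a clique entirely inside one bag — forcing width ≥ 3. Combining the bounds, tw(G) = 3.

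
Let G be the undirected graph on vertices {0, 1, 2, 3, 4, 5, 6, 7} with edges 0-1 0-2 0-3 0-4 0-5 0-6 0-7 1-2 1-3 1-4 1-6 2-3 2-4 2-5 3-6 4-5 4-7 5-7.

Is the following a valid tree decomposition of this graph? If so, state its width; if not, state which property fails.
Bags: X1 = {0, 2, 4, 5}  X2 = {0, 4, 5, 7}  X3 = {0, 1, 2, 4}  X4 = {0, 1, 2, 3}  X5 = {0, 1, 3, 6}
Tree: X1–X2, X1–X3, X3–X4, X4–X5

Checking the three conditions: (i) the bags cover all of {0, 1, 2, 3, 4, 5, 6, 7}; (ii) for each edge, some bag contains both endpoints; (iii) the bags containing any fixed vertex form a subtree. All hold, so the decomposition is valid with width 4 − 1 = 3.

Yes; width 3.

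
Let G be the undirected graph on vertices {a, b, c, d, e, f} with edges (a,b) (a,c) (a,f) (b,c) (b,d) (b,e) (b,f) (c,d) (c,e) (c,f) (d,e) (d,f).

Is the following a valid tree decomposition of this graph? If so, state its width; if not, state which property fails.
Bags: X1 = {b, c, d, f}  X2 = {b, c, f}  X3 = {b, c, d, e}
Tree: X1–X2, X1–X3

A tree decomposition must satisfy three properties: every vertex lies in some bag; for every edge, both endpoints lie together in some bag; and for every vertex, the bags containing it form a connected subtree. Here vertex a appears in no bag, so the decomposition is invalid.

No — vertex a appears in no bag.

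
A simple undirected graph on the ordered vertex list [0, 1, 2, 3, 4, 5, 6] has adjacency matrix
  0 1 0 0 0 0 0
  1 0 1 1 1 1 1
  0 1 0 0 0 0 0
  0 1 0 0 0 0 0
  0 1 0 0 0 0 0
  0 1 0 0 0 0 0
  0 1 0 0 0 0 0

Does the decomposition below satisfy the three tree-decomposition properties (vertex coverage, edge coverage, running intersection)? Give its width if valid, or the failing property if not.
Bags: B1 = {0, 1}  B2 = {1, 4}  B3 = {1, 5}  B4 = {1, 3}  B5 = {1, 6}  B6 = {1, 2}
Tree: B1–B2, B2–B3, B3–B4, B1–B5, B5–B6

Vertex coverage: the bags together contain {0, 1, 2, 3, 4, 5, 6}, the full vertex set. Edge coverage: each edge of G has both endpoints in at least one bag. Running intersection: for every vertex, the bags containing it form a connected subtree. All three properties hold, so this is a valid tree decomposition of width max|bag| − 1 = 1, and hence tw(G) ≤ 1.

Yes; width 1.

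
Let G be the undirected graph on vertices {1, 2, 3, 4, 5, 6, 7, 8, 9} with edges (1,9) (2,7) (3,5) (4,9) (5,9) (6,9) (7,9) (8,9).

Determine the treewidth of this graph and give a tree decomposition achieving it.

Every bag has size at most 2, so the width is 2 − 1 = 1 and tw(G) ≤ 1. Since G has at least one edge (e.g. 9–5), it is not an edgeless graph, so tw(G) ≥ 1. Hence tw(G) = 1 exactly.

Treewidth 1.
One optimal decomposition is:
Bags: B1 = {5, 9}  B2 = {4, 9}  B3 = {7, 9}  B4 = {6, 9}  B5 = {1, 9}  B6 = {2, 7}  B7 = {3, 5}  B8 = {8, 9}
Tree: B1–B2, B2–B3, B1–B4, B2–B5, B3–B6, B1–B7, B5–B8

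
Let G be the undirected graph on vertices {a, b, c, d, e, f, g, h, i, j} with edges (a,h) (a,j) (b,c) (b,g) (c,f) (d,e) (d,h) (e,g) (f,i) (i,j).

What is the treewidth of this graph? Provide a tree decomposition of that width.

Treewidth 2.
Bags: B1 = {c, f, i}  B2 = {c, i, j}  B3 = {a, c, j}  B4 = {a, c, h}  B5 = {c, d, h}  B6 = {c, d, e}  B7 = {c, e, g}  B8 = {b, c, g}
Tree: B1–B2, B2–B3, B3–B4, B4–B5, B5–B6, B6–B7, B7–B8

Each bag holds 3 vertices, so the decomposition has width 2, which upper-bounds the treewidth. The edges c–f–i–j–a–h–d–e–g–b–c form a cycle, so G is not a tree and its treewidth is at least 2. Combining the bounds, tw(G) = 2.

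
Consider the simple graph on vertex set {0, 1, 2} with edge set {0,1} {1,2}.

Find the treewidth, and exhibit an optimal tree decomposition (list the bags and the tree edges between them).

Each bag holds 2 vertices, so the decomposition has width 1, which upper-bounds the treewidth. G has an edge, so its treewidth is at least 1. Combining the bounds, tw(G) = 1.

Treewidth 1.
Bags: B1 = {1, 2}  B2 = {0, 1}
Tree: B1–B2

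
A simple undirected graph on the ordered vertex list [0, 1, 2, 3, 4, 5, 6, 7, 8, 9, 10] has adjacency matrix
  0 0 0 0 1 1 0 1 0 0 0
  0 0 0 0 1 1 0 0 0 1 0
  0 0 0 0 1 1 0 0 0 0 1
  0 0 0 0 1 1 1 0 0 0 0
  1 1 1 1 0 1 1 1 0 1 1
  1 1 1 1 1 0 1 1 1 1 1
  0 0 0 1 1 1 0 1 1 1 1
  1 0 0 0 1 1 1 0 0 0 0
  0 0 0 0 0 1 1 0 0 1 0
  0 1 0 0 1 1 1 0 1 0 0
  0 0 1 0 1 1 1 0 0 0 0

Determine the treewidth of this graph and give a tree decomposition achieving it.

Each bag holds 4 vertices, so the decomposition has width 3, which upper-bounds the treewidth. For the lower bound, the 4 vertices {5, 6, 8, 9} are pairwise adjacent, and any tree decomposition puts a clique entirely inside one bag — forcing width ≥ 3. Therefore the treewidth is 3.

Treewidth 3.
Bags: B1 = {1, 4, 5, 9}  B2 = {4, 5, 6, 9}  B3 = {4, 5, 6, 10}  B4 = {4, 5, 6, 7}  B5 = {0, 4, 5, 7}  B6 = {3, 4, 5, 6}  B7 = {5, 6, 8, 9}  B8 = {2, 4, 5, 10}
Tree: B1–B2, B2–B3, B3–B4, B4–B5, B4–B6, B2–B7, B3–B8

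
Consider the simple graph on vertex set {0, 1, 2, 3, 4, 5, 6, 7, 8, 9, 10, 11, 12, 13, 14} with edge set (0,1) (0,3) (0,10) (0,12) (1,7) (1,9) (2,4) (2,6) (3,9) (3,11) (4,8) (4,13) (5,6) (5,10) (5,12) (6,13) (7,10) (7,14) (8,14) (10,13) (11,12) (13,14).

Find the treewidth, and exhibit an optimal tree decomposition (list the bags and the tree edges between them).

The largest bag has 4 vertices, giving width 3; this decomposition certifies tw(G) ≤ 3. For the lower bound: the 4 vertex sets {2,4,8}, {14}, {13}, {5,6,7,10} are disjoint, each induces a connected subgraph, and every pair is joined by at least one edge of G. Contracting each set to a single vertex therefore yields K_{4} as a minor, and since treewidth is minor-monotone, tw(G) ≥ tw(K_{4}) = 3. The upper and lower bounds meet at 3, so that is the treewidth.

Treewidth 3.
One such decomposition:
Bags: B1 = {2, 4, 8, 14}  B2 = {2, 4, 13, 14}  B3 = {2, 6, 13, 14}  B4 = {6, 7, 13, 14}  B5 = {6, 7, 10, 13}  B6 = {5, 6, 7, 10}  B7 = {1, 5, 7, 10}  B8 = {0, 1, 5, 10}  B9 = {0, 1, 5, 12}  B10 = {0, 1, 9, 12}  B11 = {0, 3, 9, 12}  B12 = {3, 9, 11, 12}
Tree: B1–B2, B2–B3, B3–B4, B4–B5, B5–B6, B6–B7, B7–B8, B8–B9, B9–B10, B10–B11, B11–B12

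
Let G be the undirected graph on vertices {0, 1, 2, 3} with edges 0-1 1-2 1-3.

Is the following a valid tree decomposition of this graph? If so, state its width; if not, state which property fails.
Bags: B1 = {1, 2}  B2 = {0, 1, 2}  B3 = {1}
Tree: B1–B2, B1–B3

No — vertex 3 appears in no bag.

A tree decomposition must satisfy three properties: every vertex lies in some bag; for every edge, both endpoints lie together in some bag; and for every vertex, the bags containing it form a connected subtree. Here vertex 3 appears in no bag, so the decomposition is invalid.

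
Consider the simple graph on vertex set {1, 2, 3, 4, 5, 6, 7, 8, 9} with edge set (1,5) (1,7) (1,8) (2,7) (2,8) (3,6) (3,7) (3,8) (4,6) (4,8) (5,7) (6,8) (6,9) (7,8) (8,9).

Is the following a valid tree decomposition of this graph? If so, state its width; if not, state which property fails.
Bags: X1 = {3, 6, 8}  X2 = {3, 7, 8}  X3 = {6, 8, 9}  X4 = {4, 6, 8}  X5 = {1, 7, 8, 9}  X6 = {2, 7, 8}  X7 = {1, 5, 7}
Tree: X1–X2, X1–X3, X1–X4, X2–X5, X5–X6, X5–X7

No — bags containing vertex 9 are not connected in the tree.

A tree decomposition must satisfy three properties: every vertex lies in some bag; for every edge, both endpoints lie together in some bag; and for every vertex, the bags containing it form a connected subtree. Here bags containing vertex 9 are not connected in the tree, so the decomposition is invalid.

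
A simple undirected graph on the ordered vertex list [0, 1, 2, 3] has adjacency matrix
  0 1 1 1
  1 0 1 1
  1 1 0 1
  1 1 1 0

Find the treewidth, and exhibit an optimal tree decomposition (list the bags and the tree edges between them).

Treewidth 3.
Bags: B1 = {0, 1, 2, 3}
Tree: (single bag)

With just one bag of size 4, the width is 4 − 1 = 3, so tw(G) ≤ 3. For the lower bound, the 4 vertices {0, 1, 2, 3} are pairwise adjacent, and any tree decomposition puts a clique entirely inside one bag — forcing width ≥ 3. The upper and lower bounds meet at 3, so that is the treewidth.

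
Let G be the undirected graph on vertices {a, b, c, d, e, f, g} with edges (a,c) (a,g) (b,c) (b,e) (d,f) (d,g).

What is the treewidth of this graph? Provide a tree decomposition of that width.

The largest bag has 2 vertices, giving width 1; this decomposition certifies tw(G) ≤ 1. Since G has at least one edge (e.g. f–d), it is not an edgeless graph, so tw(G) ≥ 1. Hence tw(G) = 1 exactly.

Treewidth 1.
One such decomposition:
Bags: B1 = {d, f}  B2 = {d, g}  B3 = {a, g}  B4 = {a, c}  B5 = {b, c}  B6 = {b, e}
Tree: B1–B2, B2–B3, B3–B4, B4–B5, B5–B6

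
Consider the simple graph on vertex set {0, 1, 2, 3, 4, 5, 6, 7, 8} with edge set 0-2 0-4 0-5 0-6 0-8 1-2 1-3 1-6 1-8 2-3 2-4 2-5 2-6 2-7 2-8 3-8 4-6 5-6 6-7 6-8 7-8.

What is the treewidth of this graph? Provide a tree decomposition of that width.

Every bag has size at most 4, so the width is 4 − 1 = 3 and tw(G) ≤ 3. On the other hand G contains the 4-clique {1, 2, 3, 8}. A clique must lie in a single bag of any decomposition, so no decomposition can have width below 3. Therefore the treewidth is 3.

Treewidth 3.
Bags: B1 = {0, 2, 5, 6}  B2 = {0, 2, 6, 8}  B3 = {1, 2, 6, 8}  B4 = {1, 2, 3, 8}  B5 = {0, 2, 4, 6}  B6 = {2, 6, 7, 8}
Tree: B1–B2, B2–B3, B3–B4, B2–B5, B2–B6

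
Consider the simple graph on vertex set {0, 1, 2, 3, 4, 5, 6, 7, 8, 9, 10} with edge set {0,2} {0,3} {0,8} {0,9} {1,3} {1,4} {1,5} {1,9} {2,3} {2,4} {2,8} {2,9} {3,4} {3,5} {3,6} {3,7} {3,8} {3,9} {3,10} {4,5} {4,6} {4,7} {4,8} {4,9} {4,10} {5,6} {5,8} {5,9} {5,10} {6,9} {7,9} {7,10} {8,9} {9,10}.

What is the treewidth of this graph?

4

A width-4 tree decomposition is:
Bags: B1 = {3, 4, 5, 8, 9}  B2 = {3, 4, 5, 9, 10}  B3 = {3, 4, 5, 6, 9}  B4 = {2, 3, 4, 8, 9}  B5 = {1, 3, 4, 5, 9}  B6 = {0, 2, 3, 8, 9}  B7 = {3, 4, 7, 9, 10}
Tree: B1–B2, B1–B3, B1–B4, B3–B5, B4–B6, B2–B7
The largest bag has 5 vertices, giving width 4; this decomposition certifies tw(G) ≤ 4. On the other hand G contains the 5-clique {0, 2, 3, 8, 9}. A clique must lie in a single bag of any decomposition, so no decomposition can have width below 4. Hence tw(G) = 4 exactly.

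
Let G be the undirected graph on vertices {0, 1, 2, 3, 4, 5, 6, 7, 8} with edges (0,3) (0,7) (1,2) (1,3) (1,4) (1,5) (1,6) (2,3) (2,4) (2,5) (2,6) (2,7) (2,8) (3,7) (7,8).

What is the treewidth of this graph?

A width-2 tree decomposition is:
Bags: B1 = {1, 2, 4}  B2 = {1, 2, 5}  B3 = {1, 2, 3}  B4 = {2, 3, 7}  B5 = {2, 7, 8}  B6 = {0, 3, 7}  B7 = {1, 2, 6}
Tree: B1–B2, B1–B3, B3–B4, B4–B5, B4–B6, B3–B7
Each bag holds 3 vertices, so the decomposition has width 2, which upper-bounds the treewidth. On the other hand G contains the 3-clique {0, 3, 7}. A clique must lie in a single bag of any decomposition, so no decomposition can have width below 2. Combining the bounds, tw(G) = 2.

2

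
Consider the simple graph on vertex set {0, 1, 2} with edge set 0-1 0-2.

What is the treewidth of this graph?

A width-1 tree decomposition is:
Bags: B1 = {0, 2}  B2 = {0, 1}
Tree: B1–B2
Every bag has size at most 2, so the width is 2 − 1 = 1 and tw(G) ≤ 1. Since G has at least one edge (e.g. 0–2), it is not an edgeless graph, so tw(G) ≥ 1. Hence tw(G) = 1 exactly.

1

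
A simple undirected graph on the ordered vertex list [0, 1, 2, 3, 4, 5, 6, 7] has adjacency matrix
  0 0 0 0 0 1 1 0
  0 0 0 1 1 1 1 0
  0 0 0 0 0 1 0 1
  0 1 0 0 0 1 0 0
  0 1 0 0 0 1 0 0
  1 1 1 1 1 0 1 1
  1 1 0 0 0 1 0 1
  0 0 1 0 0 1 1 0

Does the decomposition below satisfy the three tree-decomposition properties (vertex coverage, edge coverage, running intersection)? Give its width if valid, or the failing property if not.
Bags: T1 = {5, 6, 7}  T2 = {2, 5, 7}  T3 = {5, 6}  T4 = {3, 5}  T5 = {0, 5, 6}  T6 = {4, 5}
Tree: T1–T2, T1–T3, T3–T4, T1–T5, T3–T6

A tree decomposition must satisfy three properties: every vertex lies in some bag; for every edge, both endpoints lie together in some bag; and for every vertex, the bags containing it form a connected subtree. Here vertex 1 appears in no bag, so the decomposition is invalid.

No — vertex 1 appears in no bag.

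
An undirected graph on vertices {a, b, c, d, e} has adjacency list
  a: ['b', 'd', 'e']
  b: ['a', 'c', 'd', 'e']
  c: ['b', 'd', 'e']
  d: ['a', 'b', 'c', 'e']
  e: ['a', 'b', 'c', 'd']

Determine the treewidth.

A width-3 tree decomposition is:
Bags: B1 = {b, c, d, e}  B2 = {a, b, d, e}
Tree: B1–B2
Each bag holds 4 vertices, so the decomposition has width 3, which upper-bounds the treewidth. On the other hand G contains the 4-clique {b, c, d, e}. A clique must lie in a single bag of any decomposition, so no decomposition can have width below 3. Therefore the treewidth is 3.

3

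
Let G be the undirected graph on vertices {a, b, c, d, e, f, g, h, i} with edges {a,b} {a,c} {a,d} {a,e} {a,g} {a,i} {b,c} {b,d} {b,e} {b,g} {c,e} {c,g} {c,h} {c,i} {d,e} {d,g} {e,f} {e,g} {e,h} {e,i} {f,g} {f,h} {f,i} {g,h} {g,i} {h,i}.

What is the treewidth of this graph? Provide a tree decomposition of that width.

Treewidth 4.
One optimal decomposition is:
Bags: B1 = {a, b, c, e, g}  B2 = {a, c, e, g, i}  B3 = {a, b, d, e, g}  B4 = {c, e, g, h, i}  B5 = {e, f, g, h, i}
Tree: B1–B2, B1–B3, B2–B4, B4–B5

Every bag has size at most 5, so the width is 5 − 1 = 4 and tw(G) ≤ 4. Conversely, {a, b, d, e, g} is a clique of size 5, and the vertices of any clique must share a bag in every tree decomposition; so some bag has ≥ 5 vertices and tw(G) ≥ 4. Therefore the treewidth is 4.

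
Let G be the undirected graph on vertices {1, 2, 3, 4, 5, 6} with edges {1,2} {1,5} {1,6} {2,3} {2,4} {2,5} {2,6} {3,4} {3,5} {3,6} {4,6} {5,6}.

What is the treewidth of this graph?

3

A width-3 tree decomposition is:
Bags: B1 = {2, 3, 5, 6}  B2 = {1, 2, 5, 6}  B3 = {2, 3, 4, 6}
Tree: B1–B2, B1–B3
Every bag has size at most 4, so the width is 4 − 1 = 3 and tw(G) ≤ 3. For the lower bound, the 4 vertices {1, 2, 5, 6} are pairwise adjacent, and any tree decomposition puts a clique entirely inside one bag — forcing width ≥ 3. Hence tw(G) = 3 exactly.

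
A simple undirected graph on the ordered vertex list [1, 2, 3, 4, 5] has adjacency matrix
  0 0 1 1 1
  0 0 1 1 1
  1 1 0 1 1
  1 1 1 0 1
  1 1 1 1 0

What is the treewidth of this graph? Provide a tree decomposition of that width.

The largest bag has 4 vertices, giving width 3; this decomposition certifies tw(G) ≤ 3. Conversely, {1, 3, 4, 5} is a clique of size 4, and the vertices of any clique must share a bag in every tree decomposition; so some bag has ≥ 4 vertices and tw(G) ≥ 3. Therefore the treewidth is 3.

Treewidth 3.
One such decomposition:
Bags: B1 = {2, 3, 4, 5}  B2 = {1, 3, 4, 5}
Tree: B1–B2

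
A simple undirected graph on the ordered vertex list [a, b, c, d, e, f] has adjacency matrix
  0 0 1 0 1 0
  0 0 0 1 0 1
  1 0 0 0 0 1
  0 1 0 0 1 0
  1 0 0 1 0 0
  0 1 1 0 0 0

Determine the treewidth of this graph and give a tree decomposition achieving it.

Treewidth 2.
One such decomposition:
Bags: B1 = {b, d, e}  B2 = {b, e, f}  B3 = {c, e, f}  B4 = {a, c, e}
Tree: B1–B2, B2–B3, B3–B4

Every bag has size at most 3, so the width is 3 − 1 = 2 and tw(G) ≤ 2. For the lower bound, G contains the cycle e–d–b–f–c–a–e, so G is not a forest; only forests have treewidth ≤ 1, hence tw(G) ≥ 2. Hence tw(G) = 2 exactly.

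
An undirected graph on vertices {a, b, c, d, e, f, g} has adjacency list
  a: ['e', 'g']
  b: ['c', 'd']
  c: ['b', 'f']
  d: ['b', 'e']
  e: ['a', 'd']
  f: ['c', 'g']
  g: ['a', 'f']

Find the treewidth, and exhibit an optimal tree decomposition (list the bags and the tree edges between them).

Treewidth 2.
One optimal decomposition is:
Bags: B1 = {b, c, f}  B2 = {b, d, f}  B3 = {d, e, f}  B4 = {a, e, f}  B5 = {a, f, g}
Tree: B1–B2, B2–B3, B3–B4, B4–B5

Every bag has size at most 3, so the width is 3 − 1 = 2 and tw(G) ≤ 2. For the lower bound, G contains the cycle f–c–b–d–e–a–g–f, so G is not a forest; only forests have treewidth ≤ 1, hence tw(G) ≥ 2. Therefore the treewidth is 2.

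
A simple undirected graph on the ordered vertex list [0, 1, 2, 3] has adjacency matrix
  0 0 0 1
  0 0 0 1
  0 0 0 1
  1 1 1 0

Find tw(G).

1

A width-1 tree decomposition is:
Bags: B1 = {0, 3}  B2 = {2, 3}  B3 = {1, 3}
Tree: B1–B2, B1–B3
Each bag holds 2 vertices, so the decomposition has width 1, which upper-bounds the treewidth. Any graph with an edge has treewidth ≥ 1, and G has the edge 3–0. The upper and lower bounds meet at 1, so that is the treewidth.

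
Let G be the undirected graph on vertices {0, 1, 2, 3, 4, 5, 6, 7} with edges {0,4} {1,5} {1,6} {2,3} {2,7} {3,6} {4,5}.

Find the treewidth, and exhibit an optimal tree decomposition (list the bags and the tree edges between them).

Every bag has size at most 2, so the width is 2 − 1 = 1 and tw(G) ≤ 1. Any graph with an edge has treewidth ≥ 1, and G has the edge 0–4. Hence tw(G) = 1 exactly.

Treewidth 1.
One optimal decomposition is:
Bags: B1 = {0, 4}  B2 = {4, 5}  B3 = {1, 5}  B4 = {1, 6}  B5 = {3, 6}  B6 = {2, 3}  B7 = {2, 7}
Tree: B1–B2, B2–B3, B3–B4, B4–B5, B5–B6, B6–B7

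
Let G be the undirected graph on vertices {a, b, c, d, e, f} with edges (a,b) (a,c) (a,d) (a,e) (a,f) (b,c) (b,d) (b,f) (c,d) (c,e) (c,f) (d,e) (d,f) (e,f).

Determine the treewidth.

4

A width-4 tree decomposition is:
Bags: B1 = {a, b, c, d, f}  B2 = {a, c, d, e, f}
Tree: B1–B2
The largest bag has 5 vertices, giving width 4; this decomposition certifies tw(G) ≤ 4. On the other hand G contains the 5-clique {a, c, d, e, f}. A clique must lie in a single bag of any decomposition, so no decomposition can have width below 4. The upper and lower bounds meet at 4, so that is the treewidth.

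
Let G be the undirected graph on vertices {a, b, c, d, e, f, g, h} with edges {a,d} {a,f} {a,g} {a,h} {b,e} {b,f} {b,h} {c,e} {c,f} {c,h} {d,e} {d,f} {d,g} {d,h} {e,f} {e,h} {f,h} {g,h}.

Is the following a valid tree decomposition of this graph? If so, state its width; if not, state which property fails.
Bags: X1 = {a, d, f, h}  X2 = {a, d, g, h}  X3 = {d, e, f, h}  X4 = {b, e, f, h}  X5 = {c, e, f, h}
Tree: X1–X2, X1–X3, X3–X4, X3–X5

Checking the three conditions: (i) the bags cover all of {a, b, c, d, e, f, g, h}; (ii) for each edge, some bag contains both endpoints; (iii) the bags containing any fixed vertex form a subtree. All hold, so the decomposition is valid with width 4 − 1 = 3.

Yes; width 3.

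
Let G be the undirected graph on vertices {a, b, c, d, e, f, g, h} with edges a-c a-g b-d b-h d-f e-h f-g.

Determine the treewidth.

1

A width-1 tree decomposition is:
Bags: B1 = {a, c}  B2 = {a, g}  B3 = {f, g}  B4 = {d, f}  B5 = {b, d}  B6 = {b, h}  B7 = {e, h}
Tree: B1–B2, B2–B3, B3–B4, B4–B5, B5–B6, B6–B7
The largest bag has 2 vertices, giving width 1; this decomposition certifies tw(G) ≤ 1. G has an edge, so its treewidth is at least 1. Hence tw(G) = 1 exactly.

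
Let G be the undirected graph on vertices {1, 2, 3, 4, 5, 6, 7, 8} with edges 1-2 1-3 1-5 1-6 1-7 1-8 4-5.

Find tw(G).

A width-1 tree decomposition is:
Bags: B1 = {1, 6}  B2 = {1, 5}  B3 = {1, 8}  B4 = {1, 7}  B5 = {4, 5}  B6 = {1, 2}  B7 = {1, 3}
Tree: B1–B2, B1–B3, B1–B4, B2–B5, B1–B6, B3–B7
The largest bag has 2 vertices, giving width 1; this decomposition certifies tw(G) ≤ 1. Since G has at least one edge (e.g. 1–6), it is not an edgeless graph, so tw(G) ≥ 1. Hence tw(G) = 1 exactly.

1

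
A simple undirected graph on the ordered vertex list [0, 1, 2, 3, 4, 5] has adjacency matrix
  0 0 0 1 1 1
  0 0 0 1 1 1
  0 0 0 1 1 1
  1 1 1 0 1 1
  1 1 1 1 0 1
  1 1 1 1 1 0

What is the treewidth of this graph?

A width-3 tree decomposition is:
Bags: B1 = {2, 3, 4, 5}  B2 = {1, 3, 4, 5}  B3 = {0, 3, 4, 5}
Tree: B1–B2, B1–B3
Each bag holds 4 vertices, so the decomposition has width 3, which upper-bounds the treewidth. Conversely, {0, 3, 4, 5} is a clique of size 4, and the vertices of any clique must share a bag in every tree decomposition; so some bag has ≥ 4 vertices and tw(G) ≥ 3. Hence tw(G) = 3 exactly.

3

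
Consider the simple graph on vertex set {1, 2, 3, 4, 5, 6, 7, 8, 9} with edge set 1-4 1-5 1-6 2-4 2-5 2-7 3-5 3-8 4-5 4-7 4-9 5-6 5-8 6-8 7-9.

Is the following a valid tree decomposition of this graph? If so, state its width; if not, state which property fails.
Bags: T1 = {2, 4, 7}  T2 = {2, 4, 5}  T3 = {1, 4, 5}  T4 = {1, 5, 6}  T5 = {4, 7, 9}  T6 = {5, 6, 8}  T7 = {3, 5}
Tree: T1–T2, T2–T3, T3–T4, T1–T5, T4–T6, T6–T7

A tree decomposition must satisfy three properties: every vertex lies in some bag; for every edge, both endpoints lie together in some bag; and for every vertex, the bags containing it form a connected subtree. Here edge (8,3) lies in no bag, so the decomposition is invalid.

No — edge (8,3) lies in no bag.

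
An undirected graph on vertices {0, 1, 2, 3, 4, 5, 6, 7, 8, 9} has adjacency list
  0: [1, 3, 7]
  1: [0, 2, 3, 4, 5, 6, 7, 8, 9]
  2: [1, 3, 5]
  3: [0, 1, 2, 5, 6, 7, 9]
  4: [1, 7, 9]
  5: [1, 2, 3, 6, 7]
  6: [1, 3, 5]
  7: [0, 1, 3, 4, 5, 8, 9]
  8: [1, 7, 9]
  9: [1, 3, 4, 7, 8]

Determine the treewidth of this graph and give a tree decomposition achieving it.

Treewidth 3.
One such decomposition:
Bags: B1 = {1, 4, 7, 9}  B2 = {1, 3, 7, 9}  B3 = {1, 3, 5, 7}  B4 = {1, 3, 5, 6}  B5 = {1, 7, 8, 9}  B6 = {0, 1, 3, 7}  B7 = {1, 2, 3, 5}
Tree: B1–B2, B2–B3, B3–B4, B2–B5, B3–B6, B4–B7

Each bag holds 4 vertices, so the decomposition has width 3, which upper-bounds the treewidth. For the lower bound, the 4 vertices {1, 7, 8, 9} are pairwise adjacent, and any tree decomposition puts a clique entirely inside one bag — forcing width ≥ 3. Therefore the treewidth is 3.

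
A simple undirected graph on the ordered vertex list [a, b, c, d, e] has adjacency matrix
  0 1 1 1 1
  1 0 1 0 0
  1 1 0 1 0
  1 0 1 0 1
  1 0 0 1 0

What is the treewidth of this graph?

2

A width-2 tree decomposition is:
Bags: B1 = {a, c, d}  B2 = {a, d, e}  B3 = {a, b, c}
Tree: B1–B2, B1–B3
Each bag holds 3 vertices, so the decomposition has width 2, which upper-bounds the treewidth. Conversely, {a, d, e} is a clique of size 3, and the vertices of any clique must share a bag in every tree decomposition; so some bag has ≥ 3 vertices and tw(G) ≥ 2. The upper and lower bounds meet at 2, so that is the treewidth.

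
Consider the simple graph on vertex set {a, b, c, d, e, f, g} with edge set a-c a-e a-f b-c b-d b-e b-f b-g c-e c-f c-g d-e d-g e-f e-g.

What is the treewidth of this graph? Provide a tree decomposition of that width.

Each bag holds 4 vertices, so the decomposition has width 3, which upper-bounds the treewidth. Conversely, {a, c, e, f} is a clique of size 4, and the vertices of any clique must share a bag in every tree decomposition; so some bag has ≥ 4 vertices and tw(G) ≥ 3. Hence tw(G) = 3 exactly.

Treewidth 3.
One optimal decomposition is:
Bags: B1 = {b, d, e, g}  B2 = {b, c, e, g}  B3 = {b, c, e, f}  B4 = {a, c, e, f}
Tree: B1–B2, B2–B3, B3–B4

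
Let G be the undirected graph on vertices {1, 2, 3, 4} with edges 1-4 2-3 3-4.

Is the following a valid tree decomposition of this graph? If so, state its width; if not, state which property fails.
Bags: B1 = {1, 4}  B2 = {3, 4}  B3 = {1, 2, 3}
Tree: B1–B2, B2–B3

A tree decomposition must satisfy three properties: every vertex lies in some bag; for every edge, both endpoints lie together in some bag; and for every vertex, the bags containing it form a connected subtree. Here bags containing vertex 1 are not connected in the tree, so the decomposition is invalid.

No — bags containing vertex 1 are not connected in the tree.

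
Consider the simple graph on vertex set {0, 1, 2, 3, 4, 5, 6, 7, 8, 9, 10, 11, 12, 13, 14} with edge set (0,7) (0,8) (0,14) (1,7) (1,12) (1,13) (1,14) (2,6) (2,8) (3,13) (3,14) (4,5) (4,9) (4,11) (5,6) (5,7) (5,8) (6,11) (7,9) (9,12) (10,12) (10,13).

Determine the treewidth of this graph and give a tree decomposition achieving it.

Treewidth 3.
Bags: B1 = {3, 10, 13, 14}  B2 = {1, 10, 13, 14}  B3 = {1, 10, 12, 14}  B4 = {0, 1, 12, 14}  B5 = {0, 1, 7, 12}  B6 = {0, 7, 9, 12}  B7 = {0, 7, 8, 9}  B8 = {5, 7, 8, 9}  B9 = {4, 5, 8, 9}  B10 = {2, 4, 5, 8}  B11 = {2, 4, 5, 6}  B12 = {2, 4, 6, 11}
Tree: B1–B2, B2–B3, B3–B4, B4–B5, B5–B6, B6–B7, B7–B8, B8–B9, B9–B10, B10–B11, B11–B12

The largest bag has 4 vertices, giving width 3; this decomposition certifies tw(G) ≤ 3. For the lower bound: the 4 vertex sets {3,10,13}, {14}, {1}, {0,7,9,12} are disjoint, each induces a connected subgraph, and every pair is joined by at least one edge of G. Contracting each set to a single vertex therefore yields K_{4} as a minor, and since treewidth is minor-monotone, tw(G) ≥ tw(K_{4}) = 3. Combining the bounds, tw(G) = 3.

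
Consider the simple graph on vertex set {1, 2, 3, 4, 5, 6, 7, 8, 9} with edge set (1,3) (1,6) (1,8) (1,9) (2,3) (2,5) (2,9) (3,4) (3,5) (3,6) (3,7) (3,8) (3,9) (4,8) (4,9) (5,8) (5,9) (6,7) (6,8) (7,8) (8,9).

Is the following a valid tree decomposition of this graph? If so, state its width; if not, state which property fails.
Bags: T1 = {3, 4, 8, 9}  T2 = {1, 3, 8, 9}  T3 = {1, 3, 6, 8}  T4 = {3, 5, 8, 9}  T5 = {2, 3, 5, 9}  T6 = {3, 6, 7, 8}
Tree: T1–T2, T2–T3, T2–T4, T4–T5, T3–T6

Every vertex of G appears in some bag (union = {1, 2, 3, 4, 5, 6, 7, 8, 9}); every edge is covered by a bag; and for each vertex v the set of bags containing v is connected in the bag tree. The decomposition is therefore valid. The largest bag has 4 vertices, so the width is 3.

Yes; width 3.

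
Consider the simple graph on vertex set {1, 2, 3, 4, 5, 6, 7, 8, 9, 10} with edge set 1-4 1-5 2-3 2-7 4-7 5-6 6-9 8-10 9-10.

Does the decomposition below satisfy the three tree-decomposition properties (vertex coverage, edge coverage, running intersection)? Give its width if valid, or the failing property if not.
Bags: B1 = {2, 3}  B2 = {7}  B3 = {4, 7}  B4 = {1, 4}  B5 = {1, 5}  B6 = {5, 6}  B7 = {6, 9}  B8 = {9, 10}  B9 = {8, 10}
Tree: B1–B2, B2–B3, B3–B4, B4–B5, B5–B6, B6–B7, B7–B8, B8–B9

A tree decomposition must satisfy three properties: every vertex lies in some bag; for every edge, both endpoints lie together in some bag; and for every vertex, the bags containing it form a connected subtree. Here edge (2,7) lies in no bag, so the decomposition is invalid.

No — edge (2,7) lies in no bag.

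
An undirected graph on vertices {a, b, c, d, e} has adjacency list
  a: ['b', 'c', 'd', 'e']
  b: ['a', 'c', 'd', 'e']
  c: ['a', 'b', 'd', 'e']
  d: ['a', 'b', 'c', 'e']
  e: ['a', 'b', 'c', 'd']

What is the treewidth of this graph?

4

A width-4 tree decomposition is:
Bags: B1 = {a, b, c, d, e}
Tree: (single bag)
With just one bag of size 5, the width is 5 − 1 = 4, so tw(G) ≤ 4. Conversely, {a, b, c, d, e} is a clique of size 5, and the vertices of any clique must share a bag in every tree decomposition; so some bag has ≥ 5 vertices and tw(G) ≥ 4. Hence tw(G) = 4 exactly.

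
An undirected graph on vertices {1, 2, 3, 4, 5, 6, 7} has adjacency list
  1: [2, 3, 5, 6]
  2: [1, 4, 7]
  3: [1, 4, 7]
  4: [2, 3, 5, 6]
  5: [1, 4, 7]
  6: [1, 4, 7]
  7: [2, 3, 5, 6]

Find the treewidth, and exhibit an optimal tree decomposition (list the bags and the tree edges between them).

Treewidth 3.
One optimal decomposition is:
Bags: B1 = {1, 3, 4, 7}  B2 = {1, 4, 6, 7}  B3 = {1, 4, 5, 7}  B4 = {1, 2, 4, 7}
Tree: B1–B2, B2–B3, B3–B4

Every bag has size at most 4, so the width is 4 − 1 = 3 and tw(G) ≤ 3. For the lower bound: the 4 vertex sets {1,3}, {4,6}, {7}, {5} are disjoint, each induces a connected subgraph, and every pair is joined by at least one edge of G. Contracting each set to a single vertex therefore yields K_{4} as a minor, and since treewidth is minor-monotone, tw(G) ≥ tw(K_{4}) = 3. Hence tw(G) = 3 exactly.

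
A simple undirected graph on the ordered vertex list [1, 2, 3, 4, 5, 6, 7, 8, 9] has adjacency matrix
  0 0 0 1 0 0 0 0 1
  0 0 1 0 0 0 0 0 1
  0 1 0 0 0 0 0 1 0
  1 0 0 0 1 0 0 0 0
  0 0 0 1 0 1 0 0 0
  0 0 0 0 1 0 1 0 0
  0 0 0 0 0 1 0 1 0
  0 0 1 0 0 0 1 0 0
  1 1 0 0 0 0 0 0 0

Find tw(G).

A width-2 tree decomposition is:
Bags: B1 = {4, 5, 6}  B2 = {1, 4, 6}  B3 = {1, 6, 9}  B4 = {2, 6, 9}  B5 = {2, 3, 6}  B6 = {3, 6, 8}  B7 = {6, 7, 8}
Tree: B1–B2, B2–B3, B3–B4, B4–B5, B5–B6, B6–B7
Every bag has size at most 3, so the width is 3 − 1 = 2 and tw(G) ≤ 2. Since 6–5–4–1–9–2–3–8–7–6 is a cycle in G, G is not acyclic. Forests are exactly the graphs of treewidth ≤ 1, so tw(G) ≥ 2. Combining the bounds, tw(G) = 2.

2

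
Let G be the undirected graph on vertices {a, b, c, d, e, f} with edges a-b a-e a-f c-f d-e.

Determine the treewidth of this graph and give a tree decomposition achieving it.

Treewidth 1.
Bags: B1 = {a, f}  B2 = {a, e}  B3 = {a, b}  B4 = {d, e}  B5 = {c, f}
Tree: B1–B2, B1–B3, B2–B4, B1–B5

Each bag holds 2 vertices, so the decomposition has width 1, which upper-bounds the treewidth. G has an edge, so its treewidth is at least 1. The upper and lower bounds meet at 1, so that is the treewidth.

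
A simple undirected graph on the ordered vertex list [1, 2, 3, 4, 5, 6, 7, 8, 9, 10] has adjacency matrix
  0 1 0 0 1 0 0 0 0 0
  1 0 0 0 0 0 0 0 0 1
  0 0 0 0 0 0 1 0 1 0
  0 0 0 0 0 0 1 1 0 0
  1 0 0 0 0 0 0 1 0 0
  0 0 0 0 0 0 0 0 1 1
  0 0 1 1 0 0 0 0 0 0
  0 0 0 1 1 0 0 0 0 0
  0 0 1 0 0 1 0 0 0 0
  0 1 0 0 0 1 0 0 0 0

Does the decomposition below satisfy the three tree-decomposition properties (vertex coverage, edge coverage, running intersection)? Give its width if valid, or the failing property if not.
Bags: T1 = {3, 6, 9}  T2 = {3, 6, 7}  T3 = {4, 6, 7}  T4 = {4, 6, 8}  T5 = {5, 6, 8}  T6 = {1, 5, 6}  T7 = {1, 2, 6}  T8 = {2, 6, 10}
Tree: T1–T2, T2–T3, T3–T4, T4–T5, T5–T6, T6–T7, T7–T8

Checking the three conditions: (i) the bags cover all of {1, 2, 3, 4, 5, 6, 7, 8, 9, 10}; (ii) for each edge, some bag contains both endpoints; (iii) the bags containing any fixed vertex form a subtree. All hold, so the decomposition is valid with width 3 − 1 = 2.

Yes; width 2.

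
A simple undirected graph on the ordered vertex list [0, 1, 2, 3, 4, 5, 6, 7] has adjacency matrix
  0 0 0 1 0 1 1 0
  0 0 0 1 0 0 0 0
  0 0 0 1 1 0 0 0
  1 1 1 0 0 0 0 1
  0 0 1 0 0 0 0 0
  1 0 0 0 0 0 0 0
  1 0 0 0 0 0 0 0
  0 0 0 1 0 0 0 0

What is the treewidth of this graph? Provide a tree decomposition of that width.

Treewidth 1.
Bags: B1 = {0, 3}  B2 = {3, 7}  B3 = {2, 3}  B4 = {1, 3}  B5 = {0, 5}  B6 = {2, 4}  B7 = {0, 6}
Tree: B1–B2, B1–B3, B2–B4, B1–B5, B3–B6, B5–B7

Every bag has size at most 2, so the width is 2 − 1 = 1 and tw(G) ≤ 1. G has an edge, so its treewidth is at least 1. Hence tw(G) = 1 exactly.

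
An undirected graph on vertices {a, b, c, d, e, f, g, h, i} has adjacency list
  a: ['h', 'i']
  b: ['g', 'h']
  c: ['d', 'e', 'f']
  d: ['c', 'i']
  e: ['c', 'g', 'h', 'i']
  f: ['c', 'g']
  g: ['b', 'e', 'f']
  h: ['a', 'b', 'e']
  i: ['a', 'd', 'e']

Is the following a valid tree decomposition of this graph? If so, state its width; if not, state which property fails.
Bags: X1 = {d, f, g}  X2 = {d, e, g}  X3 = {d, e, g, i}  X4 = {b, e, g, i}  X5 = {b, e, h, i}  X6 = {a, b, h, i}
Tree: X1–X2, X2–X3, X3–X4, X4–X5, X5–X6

A tree decomposition must satisfy three properties: every vertex lies in some bag; for every edge, both endpoints lie together in some bag; and for every vertex, the bags containing it form a connected subtree. Here vertex c appears in no bag, so the decomposition is invalid.

No — vertex c appears in no bag.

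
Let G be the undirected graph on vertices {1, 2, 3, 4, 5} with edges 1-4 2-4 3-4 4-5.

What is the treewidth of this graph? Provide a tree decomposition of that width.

Treewidth 1.
One such decomposition:
Bags: B1 = {3, 4}  B2 = {1, 4}  B3 = {4, 5}  B4 = {2, 4}
Tree: B1–B2, B1–B3, B2–B4

Every bag has size at most 2, so the width is 2 − 1 = 1 and tw(G) ≤ 1. Since G has at least one edge (e.g. 3–4), it is not an edgeless graph, so tw(G) ≥ 1. The upper and lower bounds meet at 1, so that is the treewidth.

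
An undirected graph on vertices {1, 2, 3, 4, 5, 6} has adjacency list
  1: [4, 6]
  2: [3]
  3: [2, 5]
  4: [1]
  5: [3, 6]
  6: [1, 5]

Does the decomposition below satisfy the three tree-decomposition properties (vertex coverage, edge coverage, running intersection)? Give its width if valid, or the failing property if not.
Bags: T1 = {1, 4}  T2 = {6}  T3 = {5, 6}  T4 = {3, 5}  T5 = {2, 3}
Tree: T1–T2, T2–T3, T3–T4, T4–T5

No — edge (1,6) lies in no bag.

A tree decomposition must satisfy three properties: every vertex lies in some bag; for every edge, both endpoints lie together in some bag; and for every vertex, the bags containing it form a connected subtree. Here edge (1,6) lies in no bag, so the decomposition is invalid.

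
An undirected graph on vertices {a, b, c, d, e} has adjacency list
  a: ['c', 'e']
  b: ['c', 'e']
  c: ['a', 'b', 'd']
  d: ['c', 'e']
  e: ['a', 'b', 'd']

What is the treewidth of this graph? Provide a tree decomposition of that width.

Every bag has size at most 3, so the width is 3 − 1 = 2 and tw(G) ≤ 2. For the lower bound, G contains the cycle b–e–d–c–b, so G is not a forest; only forests have treewidth ≤ 1, hence tw(G) ≥ 2. Combining the bounds, tw(G) = 2.

Treewidth 2.
One such decomposition:
Bags: B1 = {b, c, e}  B2 = {c, d, e}  B3 = {a, c, e}
Tree: B1–B2, B2–B3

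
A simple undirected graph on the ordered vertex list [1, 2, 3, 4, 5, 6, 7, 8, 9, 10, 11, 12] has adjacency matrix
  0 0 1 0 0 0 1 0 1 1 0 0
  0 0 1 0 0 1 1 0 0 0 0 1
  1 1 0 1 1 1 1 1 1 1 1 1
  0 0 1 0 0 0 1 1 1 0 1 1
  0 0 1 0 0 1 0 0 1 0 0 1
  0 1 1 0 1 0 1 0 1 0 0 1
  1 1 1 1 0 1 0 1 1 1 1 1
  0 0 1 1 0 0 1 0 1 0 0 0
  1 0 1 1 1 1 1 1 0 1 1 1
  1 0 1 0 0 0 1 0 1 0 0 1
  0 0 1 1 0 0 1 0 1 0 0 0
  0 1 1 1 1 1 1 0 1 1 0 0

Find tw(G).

4

A width-4 tree decomposition is:
Bags: B1 = {3, 7, 9, 10, 12}  B2 = {3, 4, 7, 9, 12}  B3 = {1, 3, 7, 9, 10}  B4 = {3, 6, 7, 9, 12}  B5 = {3, 4, 7, 8, 9}  B6 = {3, 5, 6, 9, 12}  B7 = {2, 3, 6, 7, 12}  B8 = {3, 4, 7, 9, 11}
Tree: B1–B2, B1–B3, B2–B4, B2–B5, B4–B6, B4–B7, B2–B8
Each bag holds 5 vertices, so the decomposition has width 4, which upper-bounds the treewidth. Conversely, {3, 5, 6, 9, 12} is a clique of size 5, and the vertices of any clique must share a bag in every tree decomposition; so some bag has ≥ 5 vertices and tw(G) ≥ 4. Hence tw(G) = 4 exactly.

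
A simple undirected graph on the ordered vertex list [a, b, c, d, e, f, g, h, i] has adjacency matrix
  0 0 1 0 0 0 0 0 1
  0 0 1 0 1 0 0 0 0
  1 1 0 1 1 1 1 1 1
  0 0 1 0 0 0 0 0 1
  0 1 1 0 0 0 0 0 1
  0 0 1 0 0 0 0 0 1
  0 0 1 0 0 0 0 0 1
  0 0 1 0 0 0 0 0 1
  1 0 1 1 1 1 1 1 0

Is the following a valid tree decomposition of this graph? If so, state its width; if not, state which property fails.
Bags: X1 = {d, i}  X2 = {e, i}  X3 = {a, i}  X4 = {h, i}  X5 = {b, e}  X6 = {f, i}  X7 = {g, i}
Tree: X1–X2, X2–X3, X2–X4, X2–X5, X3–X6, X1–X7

No — vertex c appears in no bag.

A tree decomposition must satisfy three properties: every vertex lies in some bag; for every edge, both endpoints lie together in some bag; and for every vertex, the bags containing it form a connected subtree. Here vertex c appears in no bag, so the decomposition is invalid.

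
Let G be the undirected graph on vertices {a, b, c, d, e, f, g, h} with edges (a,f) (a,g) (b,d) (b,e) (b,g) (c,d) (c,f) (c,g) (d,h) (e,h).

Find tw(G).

2

A width-2 tree decomposition is:
Bags: B1 = {b, e, h}  B2 = {b, d, h}  B3 = {b, d, g}  B4 = {c, d, g}  B5 = {a, c, g}  B6 = {a, c, f}
Tree: B1–B2, B2–B3, B3–B4, B4–B5, B5–B6
The largest bag has 3 vertices, giving width 2; this decomposition certifies tw(G) ≤ 2. The edges e–h–d–b–e form a cycle, so G is not a tree and its treewidth is at least 2. Combining the bounds, tw(G) = 2.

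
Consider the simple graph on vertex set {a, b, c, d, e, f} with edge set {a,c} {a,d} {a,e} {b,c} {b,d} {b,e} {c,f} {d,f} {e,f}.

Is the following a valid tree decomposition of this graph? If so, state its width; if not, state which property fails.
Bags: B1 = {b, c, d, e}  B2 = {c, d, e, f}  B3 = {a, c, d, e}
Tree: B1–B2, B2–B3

Checking the three conditions: (i) the bags cover all of {a, b, c, d, e, f}; (ii) for each edge, some bag contains both endpoints; (iii) the bags containing any fixed vertex form a subtree. All hold, so the decomposition is valid with width 4 − 1 = 3.

Yes; width 3.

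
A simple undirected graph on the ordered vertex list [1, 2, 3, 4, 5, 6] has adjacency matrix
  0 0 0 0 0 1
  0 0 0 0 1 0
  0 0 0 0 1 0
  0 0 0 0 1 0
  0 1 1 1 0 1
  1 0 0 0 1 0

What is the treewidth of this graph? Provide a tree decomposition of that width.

Every bag has size at most 2, so the width is 2 − 1 = 1 and tw(G) ≤ 1. Any graph with an edge has treewidth ≥ 1, and G has the edge 6–5. Therefore the treewidth is 1.

Treewidth 1.
One such decomposition:
Bags: B1 = {5, 6}  B2 = {1, 6}  B3 = {2, 5}  B4 = {4, 5}  B5 = {3, 5}
Tree: B1–B2, B1–B3, B3–B4, B4–B5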